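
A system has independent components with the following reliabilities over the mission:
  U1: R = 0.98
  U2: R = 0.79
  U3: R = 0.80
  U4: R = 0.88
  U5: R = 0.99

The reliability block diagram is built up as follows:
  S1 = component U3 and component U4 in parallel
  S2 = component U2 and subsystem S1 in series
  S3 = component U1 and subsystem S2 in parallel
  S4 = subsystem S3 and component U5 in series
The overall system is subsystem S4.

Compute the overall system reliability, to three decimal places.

Parallel (U3 and U4): 1 − (1 − 0.80000)(1 − 0.88000) = 0.97600
Series (U2 and [0.97600]): 0.79000 × 0.97600 = 0.77104
Parallel (U1 and [0.77104]): 1 − (1 − 0.98000)(1 − 0.77104) = 0.99542
Series ([0.99542] and U5): 0.99542 × 0.99000 = 0.985

0.985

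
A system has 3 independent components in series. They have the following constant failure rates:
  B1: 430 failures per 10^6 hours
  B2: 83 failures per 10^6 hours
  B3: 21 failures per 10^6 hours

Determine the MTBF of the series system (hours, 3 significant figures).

1870

Series of exponential components: λ_sys = Σ λ_i
λ_sys = 0.00043 + 0.000083 + 0.000021 = 5.3400e-04 /h
MTBF = 1 / λ_sys = 1870 h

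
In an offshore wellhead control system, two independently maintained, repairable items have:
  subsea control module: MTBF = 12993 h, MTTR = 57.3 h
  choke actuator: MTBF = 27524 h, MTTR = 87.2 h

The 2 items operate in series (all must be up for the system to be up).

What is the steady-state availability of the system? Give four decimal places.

A(subsea control module) = MTBF/(MTBF+MTTR) = 12993/(12993+57.3) = 0.995609
A(choke actuator) = MTBF/(MTBF+MTTR) = 27524/(27524+87.2) = 0.996842
Series availability: 0.995609 × 0.996842 = 0.9925

0.9925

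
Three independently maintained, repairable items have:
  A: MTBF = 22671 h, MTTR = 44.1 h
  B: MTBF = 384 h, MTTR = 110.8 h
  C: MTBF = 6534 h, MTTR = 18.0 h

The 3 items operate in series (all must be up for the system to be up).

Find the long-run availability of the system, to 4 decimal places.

0.7724

A(A) = MTBF/(MTBF+MTTR) = 22671/(22671+44.1) = 0.998059
A(B) = MTBF/(MTBF+MTTR) = 384/(384+110.8) = 0.776071
A(C) = MTBF/(MTBF+MTTR) = 6534/(6534+18.0) = 0.997253
Series availability: 0.998059 × 0.776071 × 0.997253 = 0.7724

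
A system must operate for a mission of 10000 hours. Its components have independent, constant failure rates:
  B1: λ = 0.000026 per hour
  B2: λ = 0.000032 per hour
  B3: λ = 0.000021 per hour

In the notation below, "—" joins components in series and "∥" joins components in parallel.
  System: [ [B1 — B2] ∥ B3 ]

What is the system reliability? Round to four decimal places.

0.9166

R(B1) = exp(−0.000026 × 10000) = 0.771052
R(B2) = exp(−0.000032 × 10000) = 0.726149
R(B3) = exp(−0.000021 × 10000) = 0.810584
Series (B1 and B2): 0.771052 × 0.726149 = 0.559899
Parallel ([0.559899] and B3): 1 − (1 − 0.559899)(1 − 0.810584) = 0.9166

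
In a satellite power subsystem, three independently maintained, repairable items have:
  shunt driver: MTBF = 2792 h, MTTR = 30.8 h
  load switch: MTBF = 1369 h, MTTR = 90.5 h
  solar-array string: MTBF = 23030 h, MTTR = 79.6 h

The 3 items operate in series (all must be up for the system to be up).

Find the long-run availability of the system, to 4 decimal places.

A(shunt driver) = MTBF/(MTBF+MTTR) = 2792/(2792+30.8) = 0.989089
A(load switch) = MTBF/(MTBF+MTTR) = 1369/(1369+90.5) = 0.937992
A(solar-array string) = MTBF/(MTBF+MTTR) = 23030/(23030+79.6) = 0.996556
Series availability: 0.989089 × 0.937992 × 0.996556 = 0.9246

0.9246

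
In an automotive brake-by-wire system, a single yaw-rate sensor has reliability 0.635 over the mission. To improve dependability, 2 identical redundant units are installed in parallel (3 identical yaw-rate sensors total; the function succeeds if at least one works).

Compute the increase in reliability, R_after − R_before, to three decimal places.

R_before = 0.635
R_after = 1 − (1 − 0.635)^3 = 0.951
ΔR = 0.951 − 0.635 = 0.316

0.316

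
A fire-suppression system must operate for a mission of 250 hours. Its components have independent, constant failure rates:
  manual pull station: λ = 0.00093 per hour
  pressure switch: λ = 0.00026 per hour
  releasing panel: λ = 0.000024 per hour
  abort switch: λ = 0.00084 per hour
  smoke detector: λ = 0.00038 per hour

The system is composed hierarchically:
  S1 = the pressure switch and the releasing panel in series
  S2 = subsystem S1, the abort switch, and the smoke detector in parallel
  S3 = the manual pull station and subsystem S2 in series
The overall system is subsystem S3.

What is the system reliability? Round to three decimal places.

0.792

R(manual pull station) = exp(−0.00093 × 250) = 0.79255
R(pressure switch) = exp(−0.00026 × 250) = 0.93707
R(releasing panel) = exp(−0.000024 × 250) = 0.99402
R(abort switch) = exp(−0.00084 × 250) = 0.81058
R(smoke detector) = exp(−0.00038 × 250) = 0.90937
Series (pressure switch and releasing panel): 0.93707 × 0.99402 = 0.93147
Parallel ([0.93147], abort switch, and smoke detector): 1 − (1 − 0.93147)(1 − 0.81058)(1 − 0.90937) = 0.99882
Series (manual pull station and [0.99882]): 0.79255 × 0.99882 = 0.792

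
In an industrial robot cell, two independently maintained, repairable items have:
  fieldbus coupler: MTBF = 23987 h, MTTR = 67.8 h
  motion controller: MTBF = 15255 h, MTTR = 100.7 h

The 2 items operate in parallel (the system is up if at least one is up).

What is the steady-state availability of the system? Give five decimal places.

A(fieldbus coupler) = MTBF/(MTBF+MTTR) = 23987/(23987+67.8) = 0.997181
A(motion controller) = MTBF/(MTBF+MTTR) = 15255/(15255+100.7) = 0.993442
Parallel availability: 1 − (1 − 0.997181)(1 − 0.993442) = 0.99998

0.99998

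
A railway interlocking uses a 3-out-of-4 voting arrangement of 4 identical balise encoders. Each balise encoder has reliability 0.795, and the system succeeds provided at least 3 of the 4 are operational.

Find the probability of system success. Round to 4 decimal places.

0.8115

R = Σ_{i=3}^{4} C(4,i) p^i (1−p)^{4−i} with p = 0.795
C(4,3)·0.795^3·0.205^1 = 0.412017
C(4,4)·0.795^4·0.205^0 = 0.399456
Sum = 0.8115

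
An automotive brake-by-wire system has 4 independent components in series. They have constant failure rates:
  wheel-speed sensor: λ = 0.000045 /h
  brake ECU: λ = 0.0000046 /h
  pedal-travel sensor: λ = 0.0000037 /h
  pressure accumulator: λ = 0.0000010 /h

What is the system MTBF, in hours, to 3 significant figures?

Series of exponential components: λ_sys = Σ λ_i
λ_sys = 0.000045 + 0.0000046 + 0.0000037 + 0.0000010 = 5.4300e-05 /h
MTBF = 1 / λ_sys = 18400 h

18400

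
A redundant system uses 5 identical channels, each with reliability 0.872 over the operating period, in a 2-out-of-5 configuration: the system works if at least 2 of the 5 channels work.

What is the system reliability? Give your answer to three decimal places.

R = Σ_{i=2}^{5} C(5,i) p^i (1−p)^{5−i} with p = 0.872
C(5,2)·0.872^2·0.128^3 = 0.01595
C(5,3)·0.872^3·0.128^2 = 0.10863
C(5,4)·0.872^4·0.128^1 = 0.37004
C(5,5)·0.872^5·0.128^0 = 0.50418
Sum = 0.999

0.999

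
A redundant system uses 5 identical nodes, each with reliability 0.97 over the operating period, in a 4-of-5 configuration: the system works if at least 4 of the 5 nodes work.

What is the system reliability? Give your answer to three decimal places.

R = Σ_{i=4}^{5} C(5,i) p^i (1−p)^{5−i} with p = 0.97
C(5,4)·0.97^4·0.03^1 = 0.13279
C(5,5)·0.97^5·0.03^0 = 0.85873
Sum = 0.992

0.992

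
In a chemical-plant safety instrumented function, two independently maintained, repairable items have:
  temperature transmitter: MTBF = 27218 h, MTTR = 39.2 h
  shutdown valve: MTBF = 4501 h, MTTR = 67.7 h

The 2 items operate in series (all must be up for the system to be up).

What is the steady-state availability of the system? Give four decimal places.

A(temperature transmitter) = MTBF/(MTBF+MTTR) = 27218/(27218+39.2) = 0.998562
A(shutdown valve) = MTBF/(MTBF+MTTR) = 4501/(4501+67.7) = 0.985182
Series availability: 0.998562 × 0.985182 = 0.9838

0.9838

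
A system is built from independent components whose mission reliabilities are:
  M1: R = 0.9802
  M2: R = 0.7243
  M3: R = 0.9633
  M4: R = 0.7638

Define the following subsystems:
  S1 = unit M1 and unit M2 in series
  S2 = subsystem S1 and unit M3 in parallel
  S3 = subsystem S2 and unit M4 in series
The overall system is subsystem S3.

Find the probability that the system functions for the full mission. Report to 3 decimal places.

Series (M1 and M2): 0.98020 × 0.72430 = 0.70996
Parallel ([0.70996] and M3): 1 − (1 − 0.70996)(1 − 0.96330) = 0.98936
Series ([0.98936] and M4): 0.98936 × 0.76380 = 0.756

0.756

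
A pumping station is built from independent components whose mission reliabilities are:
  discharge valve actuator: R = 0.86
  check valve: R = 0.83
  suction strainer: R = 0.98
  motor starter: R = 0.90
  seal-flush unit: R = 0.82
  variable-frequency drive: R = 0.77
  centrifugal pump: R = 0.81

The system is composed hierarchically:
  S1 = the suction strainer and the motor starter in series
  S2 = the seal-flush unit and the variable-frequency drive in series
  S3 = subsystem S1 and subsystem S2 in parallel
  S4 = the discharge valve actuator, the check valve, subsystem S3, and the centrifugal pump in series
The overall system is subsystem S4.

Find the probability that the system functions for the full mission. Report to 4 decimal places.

Series (suction strainer and motor starter): 0.980000 × 0.900000 = 0.882000
Series (seal-flush unit and variable-frequency drive): 0.820000 × 0.770000 = 0.631400
Parallel ([0.882000] and [0.631400]): 1 − (1 − 0.882000)(1 − 0.631400) = 0.956505
Series (discharge valve actuator, check valve, [0.956505], and centrifugal pump): 0.860000 × 0.830000 × 0.956505 × 0.810000 = 0.5530

0.5530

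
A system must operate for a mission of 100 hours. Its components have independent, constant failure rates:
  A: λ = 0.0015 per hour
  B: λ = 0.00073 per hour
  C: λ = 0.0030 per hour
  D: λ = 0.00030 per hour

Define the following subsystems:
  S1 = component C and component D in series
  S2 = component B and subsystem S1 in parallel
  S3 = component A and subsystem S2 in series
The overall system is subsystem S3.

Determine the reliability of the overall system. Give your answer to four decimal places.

0.8437

R(A) = exp(−0.0015 × 100) = 0.860708
R(B) = exp(−0.00073 × 100) = 0.929601
R(C) = exp(−0.0030 × 100) = 0.740818
R(D) = exp(−0.00030 × 100) = 0.970446
Series (C and D): 0.740818 × 0.970446 = 0.718924
Parallel (B and [0.718924]): 1 − (1 − 0.929601)(1 − 0.718924) = 0.980213
Series (A and [0.980213]): 0.860708 × 0.980213 = 0.8437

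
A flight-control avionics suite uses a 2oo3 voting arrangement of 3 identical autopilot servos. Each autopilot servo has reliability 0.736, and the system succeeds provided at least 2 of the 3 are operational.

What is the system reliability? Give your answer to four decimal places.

R = Σ_{i=2}^{3} C(3,i) p^i (1−p)^{3−i} with p = 0.736
C(3,2)·0.736^2·0.264^1 = 0.429023
C(3,3)·0.736^3·0.264^0 = 0.398688
Sum = 0.8277

0.8277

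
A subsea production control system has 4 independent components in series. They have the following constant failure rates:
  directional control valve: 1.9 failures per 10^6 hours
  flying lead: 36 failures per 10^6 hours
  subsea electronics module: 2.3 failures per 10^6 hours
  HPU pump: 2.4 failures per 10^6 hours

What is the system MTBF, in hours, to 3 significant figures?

Series of exponential components: λ_sys = Σ λ_i
λ_sys = 0.0000019 + 0.000036 + 0.0000023 + 0.0000024 = 4.2600e-05 /h
MTBF = 1 / λ_sys = 23500 h

23500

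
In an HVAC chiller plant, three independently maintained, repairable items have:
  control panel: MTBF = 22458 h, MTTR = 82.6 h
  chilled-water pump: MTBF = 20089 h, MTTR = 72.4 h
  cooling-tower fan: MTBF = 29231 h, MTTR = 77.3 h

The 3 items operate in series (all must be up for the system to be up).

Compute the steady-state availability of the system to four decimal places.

A(control panel) = MTBF/(MTBF+MTTR) = 22458/(22458+82.6) = 0.996336
A(chilled-water pump) = MTBF/(MTBF+MTTR) = 20089/(20089+72.4) = 0.996409
A(cooling-tower fan) = MTBF/(MTBF+MTTR) = 29231/(29231+77.3) = 0.997363
Series availability: 0.996336 × 0.996409 × 0.997363 = 0.9901

0.9901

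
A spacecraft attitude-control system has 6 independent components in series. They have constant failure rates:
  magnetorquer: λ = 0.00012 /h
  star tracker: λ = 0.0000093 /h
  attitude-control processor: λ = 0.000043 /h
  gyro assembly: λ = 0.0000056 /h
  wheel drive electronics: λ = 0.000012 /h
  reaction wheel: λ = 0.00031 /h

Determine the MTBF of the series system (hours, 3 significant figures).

2000

Series of exponential components: λ_sys = Σ λ_i
λ_sys = 0.00012 + 0.0000093 + 0.000043 + 0.0000056 + 0.000012 + 0.00031 = 4.9990e-04 /h
MTBF = 1 / λ_sys = 2000 h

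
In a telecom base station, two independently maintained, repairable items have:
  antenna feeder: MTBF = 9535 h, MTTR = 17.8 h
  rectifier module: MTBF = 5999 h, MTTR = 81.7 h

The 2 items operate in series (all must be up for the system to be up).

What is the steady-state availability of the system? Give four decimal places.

0.9847

A(antenna feeder) = MTBF/(MTBF+MTTR) = 9535/(9535+17.8) = 0.998137
A(rectifier module) = MTBF/(MTBF+MTTR) = 5999/(5999+81.7) = 0.986564
Series availability: 0.998137 × 0.986564 = 0.9847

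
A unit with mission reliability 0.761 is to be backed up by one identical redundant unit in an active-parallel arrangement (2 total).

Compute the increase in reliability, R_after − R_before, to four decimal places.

0.1819

R_before = 0.761
R_after = 1 − (1 − 0.761)^2 = 0.9429
ΔR = 0.9429 − 0.761 = 0.1819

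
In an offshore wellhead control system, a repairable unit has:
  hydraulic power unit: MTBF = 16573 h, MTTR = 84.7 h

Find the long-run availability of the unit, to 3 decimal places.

0.995

A(hydraulic power unit) = MTBF/(MTBF+MTTR) = 16573/(16573+84.7) = 0.995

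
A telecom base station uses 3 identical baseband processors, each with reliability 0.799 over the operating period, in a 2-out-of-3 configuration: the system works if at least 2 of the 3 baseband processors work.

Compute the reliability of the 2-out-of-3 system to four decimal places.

R = Σ_{i=2}^{3} C(3,i) p^i (1−p)^{3−i} with p = 0.799
C(3,2)·0.799^2·0.201^1 = 0.384956
C(3,3)·0.799^3·0.201^0 = 0.510082
Sum = 0.8950

0.8950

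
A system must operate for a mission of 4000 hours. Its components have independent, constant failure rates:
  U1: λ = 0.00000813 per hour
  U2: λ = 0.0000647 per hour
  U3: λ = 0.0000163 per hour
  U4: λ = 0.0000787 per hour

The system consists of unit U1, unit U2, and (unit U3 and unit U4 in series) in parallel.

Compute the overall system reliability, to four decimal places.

0.9977

R(U1) = exp(−0.00000813 × 4000) = 0.968003
R(U2) = exp(−0.0000647 × 4000) = 0.771977
R(U3) = exp(−0.0000163 × 4000) = 0.936880
R(U4) = exp(−0.0000787 × 4000) = 0.729935
Series (U3 and U4): 0.936880 × 0.729935 = 0.683862
Parallel (U1, U2, and [0.683862]): 1 − (1 − 0.968003)(1 − 0.771977)(1 − 0.683862) = 0.9977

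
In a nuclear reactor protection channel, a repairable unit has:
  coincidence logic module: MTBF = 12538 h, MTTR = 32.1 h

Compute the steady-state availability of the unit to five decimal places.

0.99745

A(coincidence logic module) = MTBF/(MTBF+MTTR) = 12538/(12538+32.1) = 0.99745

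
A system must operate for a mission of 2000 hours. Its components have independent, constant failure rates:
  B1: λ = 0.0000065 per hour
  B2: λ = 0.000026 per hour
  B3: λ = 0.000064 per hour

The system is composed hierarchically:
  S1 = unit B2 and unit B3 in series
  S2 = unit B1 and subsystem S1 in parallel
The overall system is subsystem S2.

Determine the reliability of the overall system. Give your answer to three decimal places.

R(B1) = exp(−0.0000065 × 2000) = 0.98708
R(B2) = exp(−0.000026 × 2000) = 0.94933
R(B3) = exp(−0.000064 × 2000) = 0.87985
Series (B2 and B3): 0.94933 × 0.87985 = 0.83527
Parallel (B1 and [0.83527]): 1 − (1 − 0.98708)(1 − 0.83527) = 0.998

0.998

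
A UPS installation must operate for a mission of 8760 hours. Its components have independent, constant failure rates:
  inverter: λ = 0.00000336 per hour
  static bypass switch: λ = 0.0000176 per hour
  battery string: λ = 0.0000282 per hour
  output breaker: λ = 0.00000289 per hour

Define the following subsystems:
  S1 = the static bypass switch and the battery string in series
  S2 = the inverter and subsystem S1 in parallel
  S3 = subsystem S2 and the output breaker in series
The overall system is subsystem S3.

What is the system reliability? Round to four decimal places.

0.9657

R(inverter) = exp(−0.00000336 × 8760) = 0.970995
R(static bypass switch) = exp(−0.0000176 × 8760) = 0.857121
R(battery string) = exp(−0.0000282 × 8760) = 0.781116
R(output breaker) = exp(−0.00000289 × 8760) = 0.975001
Series (static bypass switch and battery string): 0.857121 × 0.781116 = 0.669511
Parallel (inverter and [0.669511]): 1 − (1 − 0.970995)(1 − 0.669511) = 0.990414
Series ([0.990414] and output breaker): 0.990414 × 0.975001 = 0.9657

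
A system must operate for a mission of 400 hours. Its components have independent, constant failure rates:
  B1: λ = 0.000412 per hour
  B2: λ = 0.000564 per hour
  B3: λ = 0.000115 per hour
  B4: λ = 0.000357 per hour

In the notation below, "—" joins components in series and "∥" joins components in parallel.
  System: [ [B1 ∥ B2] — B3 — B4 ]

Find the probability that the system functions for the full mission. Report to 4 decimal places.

R(B1) = exp(−0.000412 × 400) = 0.848063
R(B2) = exp(−0.000564 × 400) = 0.798037
R(B3) = exp(−0.000115 × 400) = 0.955042
R(B4) = exp(−0.000357 × 400) = 0.866927
Parallel (B1 and B2): 1 − (1 − 0.848063)(1 − 0.798037) = 0.969314
Series ([0.969314], B3, and B4): 0.969314 × 0.955042 × 0.866927 = 0.8025

0.8025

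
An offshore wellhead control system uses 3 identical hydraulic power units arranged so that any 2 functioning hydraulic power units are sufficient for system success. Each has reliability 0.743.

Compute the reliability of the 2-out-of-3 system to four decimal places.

0.8358

R = Σ_{i=2}^{3} C(3,i) p^i (1−p)^{3−i} with p = 0.743
C(3,2)·0.743^2·0.257^1 = 0.425630
C(3,3)·0.743^3·0.257^0 = 0.410172
Sum = 0.8358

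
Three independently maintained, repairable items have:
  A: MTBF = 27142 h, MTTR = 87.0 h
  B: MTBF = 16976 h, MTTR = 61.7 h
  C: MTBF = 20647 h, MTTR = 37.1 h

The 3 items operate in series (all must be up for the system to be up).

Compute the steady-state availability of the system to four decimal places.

0.9914

A(A) = MTBF/(MTBF+MTTR) = 27142/(27142+87.0) = 0.996805
A(B) = MTBF/(MTBF+MTTR) = 16976/(16976+61.7) = 0.996379
A(C) = MTBF/(MTBF+MTTR) = 20647/(20647+37.1) = 0.998206
Series availability: 0.996805 × 0.996379 × 0.998206 = 0.9914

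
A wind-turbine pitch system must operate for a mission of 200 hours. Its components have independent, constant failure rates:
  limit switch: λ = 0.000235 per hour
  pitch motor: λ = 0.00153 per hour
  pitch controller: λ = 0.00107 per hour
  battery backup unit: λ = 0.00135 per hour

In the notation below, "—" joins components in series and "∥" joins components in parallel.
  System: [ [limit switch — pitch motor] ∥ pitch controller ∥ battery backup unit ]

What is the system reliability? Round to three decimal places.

R(limit switch) = exp(−0.000235 × 200) = 0.95409
R(pitch motor) = exp(−0.00153 × 200) = 0.73639
R(pitch controller) = exp(−0.00107 × 200) = 0.80735
R(battery backup unit) = exp(−0.00135 × 200) = 0.76338
Series (limit switch and pitch motor): 0.95409 × 0.73639 = 0.70258
Parallel ([0.70258], pitch controller, and battery backup unit): 1 − (1 − 0.70258)(1 − 0.80735)(1 − 0.76338) = 0.986

0.986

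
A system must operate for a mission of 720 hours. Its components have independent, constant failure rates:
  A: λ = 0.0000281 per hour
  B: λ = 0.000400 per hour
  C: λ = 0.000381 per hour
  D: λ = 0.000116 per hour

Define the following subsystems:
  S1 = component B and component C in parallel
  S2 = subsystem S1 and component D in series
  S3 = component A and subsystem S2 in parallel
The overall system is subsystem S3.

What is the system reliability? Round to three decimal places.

0.997

R(A) = exp(−0.0000281 × 720) = 0.97997
R(B) = exp(−0.000400 × 720) = 0.74976
R(C) = exp(−0.000381 × 720) = 0.76009
R(D) = exp(−0.000116 × 720) = 0.91987
Parallel (B and C): 1 − (1 − 0.74976)(1 − 0.76009) = 0.93996
Series ([0.93996] and D): 0.93996 × 0.91987 = 0.86464
Parallel (A and [0.86464]): 1 − (1 − 0.97997)(1 − 0.86464) = 0.997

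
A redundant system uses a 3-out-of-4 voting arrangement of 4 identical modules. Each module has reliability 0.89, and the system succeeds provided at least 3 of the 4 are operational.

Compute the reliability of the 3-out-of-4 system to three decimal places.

0.938

R = Σ_{i=3}^{4} C(4,i) p^i (1−p)^{4−i} with p = 0.89
C(4,3)·0.89^3·0.11^1 = 0.31019
C(4,4)·0.89^4·0.11^0 = 0.62742
Sum = 0.938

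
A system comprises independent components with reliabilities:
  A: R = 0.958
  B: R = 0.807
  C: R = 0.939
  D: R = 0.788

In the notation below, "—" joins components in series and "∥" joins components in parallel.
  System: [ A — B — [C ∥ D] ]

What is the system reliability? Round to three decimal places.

Parallel (C and D): 1 − (1 − 0.93900)(1 − 0.78800) = 0.98707
Series (A, B, and [0.98707]): 0.95800 × 0.80700 × 0.98707 = 0.763

0.763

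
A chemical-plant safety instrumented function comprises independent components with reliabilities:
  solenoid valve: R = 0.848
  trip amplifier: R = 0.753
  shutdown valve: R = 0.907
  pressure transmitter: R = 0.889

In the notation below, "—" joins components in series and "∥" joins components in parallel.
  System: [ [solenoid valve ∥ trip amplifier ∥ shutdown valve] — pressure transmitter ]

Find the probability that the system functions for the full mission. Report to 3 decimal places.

0.886

Parallel (solenoid valve, trip amplifier, and shutdown valve): 1 − (1 − 0.84800)(1 − 0.75300)(1 − 0.90700) = 0.99651
Series ([0.99651] and pressure transmitter): 0.99651 × 0.88900 = 0.886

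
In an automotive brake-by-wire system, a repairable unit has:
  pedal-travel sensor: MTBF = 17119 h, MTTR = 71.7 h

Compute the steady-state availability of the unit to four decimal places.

A(pedal-travel sensor) = MTBF/(MTBF+MTTR) = 17119/(17119+71.7) = 0.9958

0.9958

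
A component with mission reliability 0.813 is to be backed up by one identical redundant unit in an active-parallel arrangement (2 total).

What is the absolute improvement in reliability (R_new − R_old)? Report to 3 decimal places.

0.152

R_before = 0.813
R_after = 1 − (1 − 0.813)^2 = 0.965
ΔR = 0.965 − 0.813 = 0.152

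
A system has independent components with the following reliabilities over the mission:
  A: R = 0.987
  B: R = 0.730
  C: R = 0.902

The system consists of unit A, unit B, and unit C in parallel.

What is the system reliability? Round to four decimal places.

Parallel (A, B, and C): 1 − (1 − 0.987000)(1 − 0.730000)(1 − 0.902000) = 0.9997

0.9997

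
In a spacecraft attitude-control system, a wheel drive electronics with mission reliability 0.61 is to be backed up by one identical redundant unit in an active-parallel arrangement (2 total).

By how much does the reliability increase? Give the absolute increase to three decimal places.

0.238

R_before = 0.61
R_after = 1 − (1 − 0.61)^2 = 0.848
ΔR = 0.848 − 0.61 = 0.238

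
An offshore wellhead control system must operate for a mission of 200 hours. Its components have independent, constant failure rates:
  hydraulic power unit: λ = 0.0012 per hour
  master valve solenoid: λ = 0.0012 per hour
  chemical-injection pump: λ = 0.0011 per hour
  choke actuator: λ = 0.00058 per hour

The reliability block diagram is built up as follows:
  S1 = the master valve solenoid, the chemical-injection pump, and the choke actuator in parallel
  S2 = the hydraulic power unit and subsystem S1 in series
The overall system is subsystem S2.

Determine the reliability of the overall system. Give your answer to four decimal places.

R(hydraulic power unit) = exp(−0.0012 × 200) = 0.786628
R(master valve solenoid) = exp(−0.0012 × 200) = 0.786628
R(chemical-injection pump) = exp(−0.0011 × 200) = 0.802519
R(choke actuator) = exp(−0.00058 × 200) = 0.890475
Parallel (master valve solenoid, chemical-injection pump, and choke actuator): 1 − (1 − 0.786628)(1 − 0.802519)(1 − 0.890475) = 0.995385
Series (hydraulic power unit and [0.995385]): 0.786628 × 0.995385 = 0.7830

0.7830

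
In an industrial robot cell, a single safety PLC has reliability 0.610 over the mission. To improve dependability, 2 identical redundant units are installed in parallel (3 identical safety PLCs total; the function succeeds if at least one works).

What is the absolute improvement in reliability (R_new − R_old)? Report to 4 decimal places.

R_before = 0.610
R_after = 1 − (1 − 0.610)^3 = 0.9407
ΔR = 0.9407 − 0.610 = 0.3307

0.3307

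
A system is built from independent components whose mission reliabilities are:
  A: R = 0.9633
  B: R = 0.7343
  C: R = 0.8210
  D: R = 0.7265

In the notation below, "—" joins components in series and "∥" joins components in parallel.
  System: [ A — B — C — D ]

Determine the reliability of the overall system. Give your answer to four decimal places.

Series (A, B, C, and D): 0.963300 × 0.734300 × 0.821000 × 0.726500 = 0.4219

0.4219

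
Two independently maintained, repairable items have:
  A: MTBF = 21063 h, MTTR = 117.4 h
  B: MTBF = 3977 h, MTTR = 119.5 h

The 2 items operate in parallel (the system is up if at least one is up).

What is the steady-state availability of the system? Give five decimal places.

0.99984

A(A) = MTBF/(MTBF+MTTR) = 21063/(21063+117.4) = 0.994457
A(B) = MTBF/(MTBF+MTTR) = 3977/(3977+119.5) = 0.970829
Parallel availability: 1 − (1 − 0.994457)(1 − 0.970829) = 0.99984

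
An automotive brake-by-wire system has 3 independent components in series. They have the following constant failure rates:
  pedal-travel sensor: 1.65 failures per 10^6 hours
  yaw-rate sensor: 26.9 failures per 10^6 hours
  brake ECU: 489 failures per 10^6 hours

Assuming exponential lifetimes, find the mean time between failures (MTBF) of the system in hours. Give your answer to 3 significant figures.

Series of exponential components: λ_sys = Σ λ_i
λ_sys = 0.00000165 + 0.0000269 + 0.000489 = 5.1755e-04 /h
MTBF = 1 / λ_sys = 1930 h

1930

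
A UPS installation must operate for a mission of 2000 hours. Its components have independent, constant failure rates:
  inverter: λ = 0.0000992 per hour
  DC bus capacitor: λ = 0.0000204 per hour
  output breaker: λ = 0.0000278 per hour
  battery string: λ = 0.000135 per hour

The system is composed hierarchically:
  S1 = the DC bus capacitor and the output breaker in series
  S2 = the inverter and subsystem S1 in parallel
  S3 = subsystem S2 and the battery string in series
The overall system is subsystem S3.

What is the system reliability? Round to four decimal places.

R(inverter) = exp(−0.0000992 × 2000) = 0.820042
R(DC bus capacitor) = exp(−0.0000204 × 2000) = 0.960021
R(output breaker) = exp(−0.0000278 × 2000) = 0.945917
R(battery string) = exp(−0.000135 × 2000) = 0.763379
Series (DC bus capacitor and output breaker): 0.960021 × 0.945917 = 0.908100
Parallel (inverter and [0.908100]): 1 − (1 − 0.820042)(1 − 0.908100) = 0.983462
Series ([0.983462] and battery string): 0.983462 × 0.763379 = 0.7508

0.7508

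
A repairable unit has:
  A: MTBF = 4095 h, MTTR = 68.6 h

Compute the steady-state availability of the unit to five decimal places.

0.98352

A(A) = MTBF/(MTBF+MTTR) = 4095/(4095+68.6) = 0.98352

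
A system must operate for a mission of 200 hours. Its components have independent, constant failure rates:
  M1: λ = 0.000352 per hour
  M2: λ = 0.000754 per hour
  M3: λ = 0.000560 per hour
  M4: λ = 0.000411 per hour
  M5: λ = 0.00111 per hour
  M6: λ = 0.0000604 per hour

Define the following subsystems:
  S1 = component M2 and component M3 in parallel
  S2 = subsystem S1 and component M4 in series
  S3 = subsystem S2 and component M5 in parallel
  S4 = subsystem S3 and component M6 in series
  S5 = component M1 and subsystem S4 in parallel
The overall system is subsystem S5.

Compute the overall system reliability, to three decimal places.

R(M1) = exp(−0.000352 × 200) = 0.93202
R(M2) = exp(−0.000754 × 200) = 0.86002
R(M3) = exp(−0.000560 × 200) = 0.89404
R(M4) = exp(−0.000411 × 200) = 0.92109
R(M5) = exp(−0.00111 × 200) = 0.80092
R(M6) = exp(−0.0000604 × 200) = 0.98799
Parallel (M2 and M3): 1 − (1 − 0.86002)(1 − 0.89404) = 0.98517
Series ([0.98517] and M4): 0.98517 × 0.92109 = 0.90743
Parallel ([0.90743] and M5): 1 − (1 − 0.90743)(1 − 0.80092) = 0.98157
Series ([0.98157] and M6): 0.98157 × 0.98799 = 0.96978
Parallel (M1 and [0.96978]): 1 − (1 − 0.93202)(1 − 0.96978) = 0.998

0.998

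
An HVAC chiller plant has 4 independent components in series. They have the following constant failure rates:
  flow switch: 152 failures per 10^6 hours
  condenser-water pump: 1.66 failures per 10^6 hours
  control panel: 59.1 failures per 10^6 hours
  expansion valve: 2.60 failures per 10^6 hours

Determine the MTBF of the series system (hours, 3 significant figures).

Series of exponential components: λ_sys = Σ λ_i
λ_sys = 0.000152 + 0.00000166 + 0.0000591 + 0.00000260 = 2.1536e-04 /h
MTBF = 1 / λ_sys = 4640 h

4640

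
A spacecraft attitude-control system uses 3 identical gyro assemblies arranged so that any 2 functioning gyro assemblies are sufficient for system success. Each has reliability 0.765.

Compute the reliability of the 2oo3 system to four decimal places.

0.8603

R = Σ_{i=2}^{3} C(3,i) p^i (1−p)^{3−i} with p = 0.765
C(3,2)·0.765^2·0.235^1 = 0.412584
C(3,3)·0.765^3·0.235^0 = 0.447697
Sum = 0.8603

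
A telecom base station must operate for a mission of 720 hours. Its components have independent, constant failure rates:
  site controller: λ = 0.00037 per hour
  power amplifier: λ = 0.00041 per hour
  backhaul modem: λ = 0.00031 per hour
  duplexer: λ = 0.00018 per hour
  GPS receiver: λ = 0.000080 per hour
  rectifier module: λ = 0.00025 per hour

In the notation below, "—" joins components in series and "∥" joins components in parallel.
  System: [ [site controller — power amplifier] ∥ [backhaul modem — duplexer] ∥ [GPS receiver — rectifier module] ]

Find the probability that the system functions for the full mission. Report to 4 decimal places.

0.9730

R(site controller) = exp(−0.00037 × 720) = 0.766133
R(power amplifier) = exp(−0.00041 × 720) = 0.744383
R(backhaul modem) = exp(−0.00031 × 720) = 0.799955
R(duplexer) = exp(−0.00018 × 720) = 0.878447
R(GPS receiver) = exp(−0.000080 × 720) = 0.944027
R(rectifier module) = exp(−0.00025 × 720) = 0.835270
Series (site controller and power amplifier): 0.766133 × 0.744383 = 0.570296
Series (backhaul modem and duplexer): 0.799955 × 0.878447 = 0.702718
Series (GPS receiver and rectifier module): 0.944027 × 0.835270 = 0.788517
Parallel ([0.570296], [0.702718], and [0.788517]): 1 − (1 − 0.570296)(1 − 0.702718)(1 − 0.788517) = 0.9730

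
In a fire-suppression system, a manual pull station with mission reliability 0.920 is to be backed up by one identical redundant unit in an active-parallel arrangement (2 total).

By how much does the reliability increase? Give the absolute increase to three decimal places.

R_before = 0.920
R_after = 1 − (1 − 0.920)^2 = 0.994
ΔR = 0.994 − 0.920 = 0.074

0.074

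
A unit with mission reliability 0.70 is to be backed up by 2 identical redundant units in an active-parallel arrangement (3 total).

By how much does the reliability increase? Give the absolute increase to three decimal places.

0.273

R_before = 0.70
R_after = 1 − (1 − 0.70)^3 = 0.973
ΔR = 0.973 − 0.70 = 0.273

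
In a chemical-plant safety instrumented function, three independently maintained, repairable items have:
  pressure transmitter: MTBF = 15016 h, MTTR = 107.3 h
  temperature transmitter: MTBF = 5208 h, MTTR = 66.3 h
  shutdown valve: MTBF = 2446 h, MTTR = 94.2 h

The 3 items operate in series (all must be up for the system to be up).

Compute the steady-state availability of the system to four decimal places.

A(pressure transmitter) = MTBF/(MTBF+MTTR) = 15016/(15016+107.3) = 0.992905
A(temperature transmitter) = MTBF/(MTBF+MTTR) = 5208/(5208+66.3) = 0.987430
A(shutdown valve) = MTBF/(MTBF+MTTR) = 2446/(2446+94.2) = 0.962916
Series availability: 0.992905 × 0.987430 × 0.962916 = 0.9441

0.9441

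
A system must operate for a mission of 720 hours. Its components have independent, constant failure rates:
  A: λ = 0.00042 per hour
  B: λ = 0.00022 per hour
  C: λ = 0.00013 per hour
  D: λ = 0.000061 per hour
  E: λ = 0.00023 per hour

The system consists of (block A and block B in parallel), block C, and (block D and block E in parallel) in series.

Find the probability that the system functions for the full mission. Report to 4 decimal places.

R(A) = exp(−0.00042 × 720) = 0.739042
R(B) = exp(−0.00022 × 720) = 0.853508
R(C) = exp(−0.00013 × 720) = 0.910647
R(D) = exp(−0.000061 × 720) = 0.957031
R(E) = exp(−0.00023 × 720) = 0.847385
Parallel (A and B): 1 − (1 − 0.739042)(1 − 0.853508) = 0.961772
Parallel (D and E): 1 − (1 − 0.957031)(1 − 0.847385) = 0.993442
Series ([0.961772], C, and [0.993442]): 0.961772 × 0.910647 × 0.993442 = 0.8701

0.8701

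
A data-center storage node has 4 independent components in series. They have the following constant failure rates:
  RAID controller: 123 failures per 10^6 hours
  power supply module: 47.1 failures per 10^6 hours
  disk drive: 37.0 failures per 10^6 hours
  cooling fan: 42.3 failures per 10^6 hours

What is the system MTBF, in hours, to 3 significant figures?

4010

Series of exponential components: λ_sys = Σ λ_i
λ_sys = 0.000123 + 0.0000471 + 0.0000370 + 0.0000423 = 2.4940e-04 /h
MTBF = 1 / λ_sys = 4010 h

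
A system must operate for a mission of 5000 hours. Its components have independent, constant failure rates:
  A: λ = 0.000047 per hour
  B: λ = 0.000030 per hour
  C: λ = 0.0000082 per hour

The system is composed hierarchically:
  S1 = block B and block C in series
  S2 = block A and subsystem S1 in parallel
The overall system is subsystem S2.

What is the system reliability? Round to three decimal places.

0.964

R(A) = exp(−0.000047 × 5000) = 0.79057
R(B) = exp(−0.000030 × 5000) = 0.86071
R(C) = exp(−0.0000082 × 5000) = 0.95983
Series (B and C): 0.86071 × 0.95983 = 0.82614
Parallel (A and [0.82614]): 1 − (1 − 0.79057)(1 − 0.82614) = 0.964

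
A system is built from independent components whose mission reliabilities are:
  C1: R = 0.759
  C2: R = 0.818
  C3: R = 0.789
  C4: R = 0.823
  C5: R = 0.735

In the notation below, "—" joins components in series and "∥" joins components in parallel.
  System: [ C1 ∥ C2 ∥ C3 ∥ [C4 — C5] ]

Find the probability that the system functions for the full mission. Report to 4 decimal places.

Series (C4 and C5): 0.823000 × 0.735000 = 0.604905
Parallel (C1, C2, C3, and [0.604905]): 1 − (1 − 0.759000)(1 − 0.818000)(1 − 0.789000)(1 − 0.604905) = 0.9963

0.9963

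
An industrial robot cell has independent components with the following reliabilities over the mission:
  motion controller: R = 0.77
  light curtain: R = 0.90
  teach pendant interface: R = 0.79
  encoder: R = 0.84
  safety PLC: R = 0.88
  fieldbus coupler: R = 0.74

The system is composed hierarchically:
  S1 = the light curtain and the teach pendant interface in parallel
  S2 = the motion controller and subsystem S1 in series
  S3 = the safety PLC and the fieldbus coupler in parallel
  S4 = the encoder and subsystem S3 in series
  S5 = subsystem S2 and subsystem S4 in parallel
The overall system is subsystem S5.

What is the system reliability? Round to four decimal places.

0.9542

Parallel (light curtain and teach pendant interface): 1 − (1 − 0.900000)(1 − 0.790000) = 0.979000
Series (motion controller and [0.979000]): 0.770000 × 0.979000 = 0.753830
Parallel (safety PLC and fieldbus coupler): 1 − (1 − 0.880000)(1 − 0.740000) = 0.968800
Series (encoder and [0.968800]): 0.840000 × 0.968800 = 0.813792
Parallel ([0.753830] and [0.813792]): 1 − (1 − 0.753830)(1 − 0.813792) = 0.9542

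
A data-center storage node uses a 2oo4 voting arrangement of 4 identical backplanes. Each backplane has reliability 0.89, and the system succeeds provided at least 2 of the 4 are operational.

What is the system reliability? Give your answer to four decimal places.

R = Σ_{i=2}^{4} C(4,i) p^i (1−p)^{4−i} with p = 0.89
C(4,2)·0.89^2·0.11^2 = 0.057506
C(4,3)·0.89^3·0.11^1 = 0.310186
C(4,4)·0.89^4·0.11^0 = 0.627422
Sum = 0.9951

0.9951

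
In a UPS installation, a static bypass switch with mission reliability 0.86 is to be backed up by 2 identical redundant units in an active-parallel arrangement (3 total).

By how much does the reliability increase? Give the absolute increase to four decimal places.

R_before = 0.86
R_after = 1 − (1 − 0.86)^3 = 0.9973
ΔR = 0.9973 − 0.86 = 0.1373

0.1373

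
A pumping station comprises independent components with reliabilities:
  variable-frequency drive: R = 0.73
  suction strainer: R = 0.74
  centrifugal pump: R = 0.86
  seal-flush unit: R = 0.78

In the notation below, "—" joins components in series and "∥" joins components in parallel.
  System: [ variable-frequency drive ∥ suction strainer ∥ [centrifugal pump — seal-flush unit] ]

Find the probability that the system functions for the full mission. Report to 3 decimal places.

0.977

Series (centrifugal pump and seal-flush unit): 0.86000 × 0.78000 = 0.67080
Parallel (variable-frequency drive, suction strainer, and [0.67080]): 1 − (1 − 0.73000)(1 − 0.74000)(1 − 0.67080) = 0.977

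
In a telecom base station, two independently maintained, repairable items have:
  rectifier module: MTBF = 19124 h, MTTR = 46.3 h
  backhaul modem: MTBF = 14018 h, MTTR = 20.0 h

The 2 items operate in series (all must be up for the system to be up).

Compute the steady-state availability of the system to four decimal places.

0.9962

A(rectifier module) = MTBF/(MTBF+MTTR) = 19124/(19124+46.3) = 0.997585
A(backhaul modem) = MTBF/(MTBF+MTTR) = 14018/(14018+20.0) = 0.998575
Series availability: 0.997585 × 0.998575 = 0.9962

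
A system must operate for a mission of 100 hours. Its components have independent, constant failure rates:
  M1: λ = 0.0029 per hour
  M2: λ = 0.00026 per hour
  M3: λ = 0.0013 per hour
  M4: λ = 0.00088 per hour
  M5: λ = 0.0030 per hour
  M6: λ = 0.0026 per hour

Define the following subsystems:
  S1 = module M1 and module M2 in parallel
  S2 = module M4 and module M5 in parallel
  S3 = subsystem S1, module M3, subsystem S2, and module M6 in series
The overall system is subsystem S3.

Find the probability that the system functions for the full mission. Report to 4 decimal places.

0.6580

R(M1) = exp(−0.0029 × 100) = 0.748264
R(M2) = exp(−0.00026 × 100) = 0.974335
R(M3) = exp(−0.0013 × 100) = 0.878095
R(M4) = exp(−0.00088 × 100) = 0.915761
R(M5) = exp(−0.0030 × 100) = 0.740818
R(M6) = exp(−0.0026 × 100) = 0.771052
Parallel (M1 and M2): 1 − (1 − 0.748264)(1 − 0.974335) = 0.993539
Parallel (M4 and M5): 1 − (1 − 0.915761)(1 − 0.740818) = 0.978167
Series ([0.993539], M3, [0.978167], and M6): 0.993539 × 0.878095 × 0.978167 × 0.771052 = 0.6580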